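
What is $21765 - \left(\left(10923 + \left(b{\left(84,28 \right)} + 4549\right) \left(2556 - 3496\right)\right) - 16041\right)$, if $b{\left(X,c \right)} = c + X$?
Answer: $4408223$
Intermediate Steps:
$b{\left(X,c \right)} = X + c$
$21765 - \left(\left(10923 + \left(b{\left(84,28 \right)} + 4549\right) \left(2556 - 3496\right)\right) - 16041\right) = 21765 - \left(\left(10923 + \left(\left(84 + 28\right) + 4549\right) \left(2556 - 3496\right)\right) - 16041\right) = 21765 - \left(\left(10923 + \left(112 + 4549\right) \left(-940\right)\right) - 16041\right) = 21765 - \left(\left(10923 + 4661 \left(-940\right)\right) - 16041\right) = 21765 - \left(\left(10923 - 4381340\right) - 16041\right) = 21765 - \left(-4370417 - 16041\right) = 21765 - -4386458 = 21765 + 4386458 = 4408223$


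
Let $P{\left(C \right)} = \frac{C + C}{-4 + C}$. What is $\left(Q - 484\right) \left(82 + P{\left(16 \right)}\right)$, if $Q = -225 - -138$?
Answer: $- \frac{145034}{3} \approx -48345.0$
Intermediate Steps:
$Q = -87$ ($Q = -225 + 138 = -87$)
$P{\left(C \right)} = \frac{2 C}{-4 + C}$
$\left(Q - 484\right) \left(82 + P{\left(16 \right)}\right) = \left(-87 - 484\right) \left(82 + 2 \cdot 16 \frac{1}{-4 + 16}\right) = - 571 \left(82 + 2 \cdot 16 \cdot \frac{1}{12}\right) = - 571 \left(82 + \frac{8}{3}\right) = \left(-571\right) \frac{254}{3} = - \frac{145034}{3}$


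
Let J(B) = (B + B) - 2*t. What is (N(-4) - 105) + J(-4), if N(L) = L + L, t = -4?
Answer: -113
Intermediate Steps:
J(B) = 8 + 2*B (J(B) = (B + B) - 2*(-4) = 2*B + 8 = 8 + 2*B)
N(L) = 2*L
(N(-4) - 105) + J(-4) = (2*(-4) - 105) + (8 + 2*(-4)) = (-8 - 105) + (8 - 8) = -113 + 0 = -113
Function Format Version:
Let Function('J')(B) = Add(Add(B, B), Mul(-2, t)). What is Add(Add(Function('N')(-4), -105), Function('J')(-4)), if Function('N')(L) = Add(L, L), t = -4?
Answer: -113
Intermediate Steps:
Function('J')(B) = Add(8, Mul(2, B)) (Function('J')(B) = Add(Add(B, B), Mul(-2, -4)) = Add(Mul(2, B), 8) = Add(8, Mul(2, B)))
Function('N')(L) = Mul(2, L)
Add(Add(Function('N')(-4), -105), Function('J')(-4)) = Add(Add(Mul(2, -4), -105), Add(8, Mul(2, -4))) = Add(Add(-8, -105), Add(8, -8)) = Add(-113, 0) = -113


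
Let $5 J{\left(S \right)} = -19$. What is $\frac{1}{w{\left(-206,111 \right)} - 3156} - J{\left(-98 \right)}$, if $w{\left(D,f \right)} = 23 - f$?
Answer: $\frac{61631}{16220} \approx 3.7997$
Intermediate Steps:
$J{\left(S \right)} = - \frac{19}{5}$ ($J{\left(S \right)} = \frac{1}{5} \left(-19\right) = - \frac{19}{5}$)
$\frac{1}{w{\left(-206,111 \right)} - 3156} - J{\left(-98 \right)} = \frac{1}{\left(23 - 111\right) - 3156} - - \frac{19}{5} = \frac{1}{\left(23 - 111\right) - 3156} + \frac{19}{5} = \frac{1}{-88 - 3156} + \frac{19}{5} = \frac{1}{-3244} + \frac{19}{5} = - \frac{1}{3244} + \frac{19}{5} = \frac{61631}{16220}$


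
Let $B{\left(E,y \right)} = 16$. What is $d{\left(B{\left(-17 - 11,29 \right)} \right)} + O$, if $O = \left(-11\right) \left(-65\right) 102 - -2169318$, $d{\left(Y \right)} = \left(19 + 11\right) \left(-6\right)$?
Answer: $2242068$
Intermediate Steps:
$d{\left(Y \right)} = -180$ ($d{\left(Y \right)} = 30 \left(-6\right) = -180$)
$O = 2242248$ ($O = 715 \cdot 102 + 2169318 = 72930 + 2169318 = 2242248$)
$d{\left(B{\left(-17 - 11,29 \right)} \right)} + O = -180 + 2242248 = 2242068$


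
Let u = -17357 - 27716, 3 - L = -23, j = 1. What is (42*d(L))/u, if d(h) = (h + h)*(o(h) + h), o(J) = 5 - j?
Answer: -9360/6439 ≈ -1.4536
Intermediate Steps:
L = 26 (L = 3 - 1*(-23) = 3 + 23 = 26)
o(J) = 4 (o(J) = 5 - 1*1 = 5 - 1 = 4)
u = -45073
d(h) = 2*h*(4 + h) (d(h) = (h + h)*(4 + h) = (2*h)*(4 + h) = 2*h*(4 + h))
(42*d(L))/u = (42*(2*26*(4 + 26)))/(-45073) = (42*(2*26*30))*(-1/45073) = (42*1560)*(-1/45073) = 65520*(-1/45073) = -9360/6439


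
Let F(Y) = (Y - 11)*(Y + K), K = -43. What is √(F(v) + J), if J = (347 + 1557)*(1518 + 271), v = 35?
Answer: 4*√212879 ≈ 1845.6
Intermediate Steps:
F(Y) = (-43 + Y)*(-11 + Y) (F(Y) = (Y - 11)*(Y - 43) = (-11 + Y)*(-43 + Y) = (-43 + Y)*(-11 + Y))
J = 3406256 (J = 1904*1789 = 3406256)
√(F(v) + J) = √((473 + 35² - 54*35) + 3406256) = √((473 + 1225 - 1890) + 3406256) = √(-192 + 3406256) = √3406064 = 4*√212879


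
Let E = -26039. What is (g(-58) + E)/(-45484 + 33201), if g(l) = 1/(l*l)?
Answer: 87595195/41320012 ≈ 2.1199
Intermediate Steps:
g(l) = l**(-2)
(g(-58) + E)/(-45484 + 33201) = ((-58)**(-2) - 26039)/(-45484 + 33201) = (1/3364 - 26039)/(-12283) = -87595195/3364*(-1/12283) = 87595195/41320012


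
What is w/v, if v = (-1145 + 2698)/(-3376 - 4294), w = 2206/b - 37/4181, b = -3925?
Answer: 388413402/137758865 ≈ 2.8195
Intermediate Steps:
w = -253203/443525 (w = 2206/(-3925) - 37/4181 = 2206*(-1/3925) - 37*1/4181 = -2206/3925 - 1/113 = -253203/443525 ≈ -0.57089)
v = -1553/7670 (v = 1553/(-7670) = 1553*(-1/7670) = -1553/7670 ≈ -0.20248)
w/v = -253203/(443525*(-1553/7670)) = -253203/443525*(-7670/1553) = 388413402/137758865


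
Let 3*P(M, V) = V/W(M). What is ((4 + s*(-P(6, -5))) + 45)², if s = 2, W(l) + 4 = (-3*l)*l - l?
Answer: 75134224/31329 ≈ 2398.2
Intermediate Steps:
W(l) = -4 - l - 3*l² (W(l) = -4 + ((-3*l)*l - l) = -4 + (-3*l² - l) = -4 + (-l - 3*l²) = -4 - l - 3*l²)
P(M, V) = V/(3*(-4 - M - 3*M²)) (P(M, V) = (V/(-4 - M - 3*M²))/3 = V/(3*(-4 - M - 3*M²)))
((4 + s*(-P(6, -5))) + 45)² = ((4 + 2*(-(-1)*(-5)/(12 + 3*6 + 9*6²))) + 45)² = ((4 + 2*(-(-1)*(-5)/(12 + 18 + 9*36))) + 45)² = ((4 + 2*(-(-1)*(-5)/(12 + 18 + 324))) + 45)² = ((4 + 2*(-(-1)*(-5)/354)) + 45)² = ((4 + 2*(-1*5/354)) + 45)² = ((4 + 2*(-5/354)) + 45)² = ((4 - 5/177) + 45)² = (703/177 + 45)² = (8668/177)² = 75134224/31329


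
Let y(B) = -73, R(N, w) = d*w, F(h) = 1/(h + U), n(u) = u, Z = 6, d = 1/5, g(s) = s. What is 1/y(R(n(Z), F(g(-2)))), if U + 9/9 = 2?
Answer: -1/73 ≈ -0.013699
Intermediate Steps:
U = 1 (U = -1 + 2 = 1)
d = ⅕ ≈ 0.20000
F(h) = 1/(1 + h) (F(h) = 1/(h + 1) = 1/(1 + h))
R(N, w) = w/5
1/y(R(n(Z), F(g(-2)))) = 1/(-73) = -1/73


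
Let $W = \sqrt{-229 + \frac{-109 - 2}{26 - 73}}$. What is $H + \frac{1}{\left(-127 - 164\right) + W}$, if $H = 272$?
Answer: $\frac{1085445571}{3990659} - \frac{2 i \sqrt{125161}}{3990659} \approx 272.0 - 0.0001773 i$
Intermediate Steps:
$W = \frac{2 i \sqrt{125161}}{47}$ ($W = \sqrt{-229 - \frac{111}{-47}} = \sqrt{-229 - - \frac{111}{47}} = \sqrt{-229 + \frac{111}{47}} = \sqrt{- \frac{10652}{47}} = \frac{2 i \sqrt{125161}}{47} \approx 15.055 i$)
$H + \frac{1}{\left(-127 - 164\right) + W} = 272 + \frac{1}{\left(-127 - 164\right) + \frac{2 i \sqrt{125161}}{47}} = 272 + \frac{1}{-291 + \frac{2 i \sqrt{125161}}{47}}$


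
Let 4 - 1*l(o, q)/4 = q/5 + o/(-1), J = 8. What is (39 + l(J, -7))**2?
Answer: 214369/25 ≈ 8574.8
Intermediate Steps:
l(o, q) = 16 + 4*o - 4*q/5 (l(o, q) = 16 - 4*(q/5 + o/(-1)) = 16 - 4*(q*(1/5) + o*(-1)) = 16 - 4*(q/5 - o) = 16 - 4*(-o + q/5) = 16 + (4*o - 4*q/5) = 16 + 4*o - 4*q/5)
(39 + l(J, -7))**2 = (39 + (16 + 4*8 - 4/5*(-7)))**2 = (39 + (16 + 32 + 28/5))**2 = (39 + 268/5)**2 = (463/5)**2 = 214369/25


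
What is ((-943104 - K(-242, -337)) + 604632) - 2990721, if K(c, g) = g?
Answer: -3328856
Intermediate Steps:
((-943104 - K(-242, -337)) + 604632) - 2990721 = ((-943104 - 1*(-337)) + 604632) - 2990721 = ((-943104 + 337) + 604632) - 2990721 = (-942767 + 604632) - 2990721 = -338135 - 2990721 = -3328856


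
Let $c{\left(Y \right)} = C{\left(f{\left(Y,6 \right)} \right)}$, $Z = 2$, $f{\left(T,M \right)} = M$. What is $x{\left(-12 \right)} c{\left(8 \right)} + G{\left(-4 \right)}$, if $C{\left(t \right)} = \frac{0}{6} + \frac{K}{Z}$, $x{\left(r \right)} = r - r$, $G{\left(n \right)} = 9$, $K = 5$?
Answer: $9$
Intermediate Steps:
$x{\left(r \right)} = 0$
$C{\left(t \right)} = \frac{5}{2}$ ($C{\left(t \right)} = \frac{0}{6} + \frac{5}{2} = 0 \cdot \frac{1}{6} + 5 \cdot \frac{1}{2} = 0 + \frac{5}{2} = \frac{5}{2}$)
$c{\left(Y \right)} = \frac{5}{2}$
$x{\left(-12 \right)} c{\left(8 \right)} + G{\left(-4 \right)} = 0 \cdot \frac{5}{2} + 9 = 0 + 9 = 9$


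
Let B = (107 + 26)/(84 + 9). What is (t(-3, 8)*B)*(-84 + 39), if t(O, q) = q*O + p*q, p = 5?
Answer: -31920/31 ≈ -1029.7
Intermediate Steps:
B = 133/93 ≈ 1.4301
t(O, q) = 5*q + O*q (t(O, q) = q*O + 5*q = O*q + 5*q = 5*q + O*q)
(t(-3, 8)*B)*(-84 + 39) = ((8*(5 - 3))*(133/93))*(-84 + 39) = ((8*2)*(133/93))*(-45) = (16*(133/93))*(-45) = (2128/93)*(-45) = -31920/31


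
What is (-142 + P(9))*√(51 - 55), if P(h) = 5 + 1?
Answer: -272*I ≈ -272.0*I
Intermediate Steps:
P(h) = 6
(-142 + P(9))*√(51 - 55) = (-142 + 6)*√(51 - 55) = -272*I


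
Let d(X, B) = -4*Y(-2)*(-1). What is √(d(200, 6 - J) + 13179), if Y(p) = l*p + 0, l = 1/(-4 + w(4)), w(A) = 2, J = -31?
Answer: √13183 ≈ 114.82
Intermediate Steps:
l = -½ (l = 1/(-4 + 2) = 1/(-2) = -½ ≈ -0.50000)
Y(p) = -p/2 (Y(p) = -p/2 + 0 = -p/2)
d(X, B) = 4 (d(X, B) = -(-2)*(-2)*(-1) = -4*1*(-1) = -4*(-1) = 4)
√(d(200, 6 - J) + 13179) = √(4 + 13179) = √13183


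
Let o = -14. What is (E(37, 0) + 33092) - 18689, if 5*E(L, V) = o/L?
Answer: 2664541/185 ≈ 14403.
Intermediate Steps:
E(L, V) = -14/(5*L) (E(L, V) = (-14/L)/5 = -14/(5*L))
(E(37, 0) + 33092) - 18689 = (-14/5/37 + 33092) - 18689 = (-14/5*1/37 + 33092) - 18689 = (-14/185 + 33092) - 18689 = 6122006/185 - 18689 = 2664541/185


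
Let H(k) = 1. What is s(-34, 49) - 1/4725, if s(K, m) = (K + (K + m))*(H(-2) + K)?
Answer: 2962574/4725 ≈ 627.00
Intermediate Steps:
s(K, m) = (1 + K)*(m + 2*K) (s(K, m) = (K + (K + m))*(1 + K) = (m + 2*K)*(1 + K) = (1 + K)*(m + 2*K))
s(-34, 49) - 1/4725 = (49 + 2*(-34) + 2*(-34)**2 - 34*49) - 1/4725 = (49 - 68 + 2*1156 - 1666) - 1*1/4725 = (49 - 68 + 2312 - 1666) - 1/4725 = 627 - 1/4725 = 2962574/4725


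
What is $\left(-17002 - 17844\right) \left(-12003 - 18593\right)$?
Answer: $1066148216$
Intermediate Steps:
$\left(-17002 - 17844\right) \left(-12003 - 18593\right) = \left(-34846\right) \left(-30596\right) = 1066148216$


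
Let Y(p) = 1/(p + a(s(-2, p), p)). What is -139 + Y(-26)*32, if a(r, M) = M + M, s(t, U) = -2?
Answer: -5437/39 ≈ -139.41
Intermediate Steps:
a(r, M) = 2*M
Y(p) = 1/(3*p) (Y(p) = 1/(p + 2*p) = 1/(3*p))
-139 + Y(-26)*32 = -139 + ((⅓)/(-26))*32 = -139 + ((⅓)*(-1/26))*32 = -139 - 1/78*32 = -139 - 16/39 = -5437/39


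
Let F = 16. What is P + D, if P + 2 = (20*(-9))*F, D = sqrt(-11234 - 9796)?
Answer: -2882 + I*sqrt(21030) ≈ -2882.0 + 145.02*I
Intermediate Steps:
D = I*sqrt(21030) (D = sqrt(-21030) = I*sqrt(21030) ≈ 145.02*I)
P = -2882 (P = -2 + (20*(-9))*16 = -2 - 180*16 = -2 - 2880 = -2882)
P + D = -2882 + I*sqrt(21030)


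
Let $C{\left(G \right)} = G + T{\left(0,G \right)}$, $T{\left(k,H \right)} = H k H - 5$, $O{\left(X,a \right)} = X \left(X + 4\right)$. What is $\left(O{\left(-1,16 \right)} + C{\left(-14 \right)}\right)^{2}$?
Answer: $484$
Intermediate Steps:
$O{\left(X,a \right)} = X \left(4 + X\right)$
$T{\left(k,H \right)} = -5 + k H^{2}$ ($T{\left(k,H \right)} = k H^{2} - 5 = -5 + k H^{2}$)
$C{\left(G \right)} = -5 + G$ ($C{\left(G \right)} = G - \left(5 + 0 G^{2}\right) = G + \left(-5 + 0\right) = G - 5 = -5 + G$)
$\left(O{\left(-1,16 \right)} + C{\left(-14 \right)}\right)^{2} = \left(- (4 - 1) - 19\right)^{2} = \left(\left(-1\right) 3 - 19\right)^{2} = \left(-3 - 19\right)^{2} = \left(-22\right)^{2} = 484$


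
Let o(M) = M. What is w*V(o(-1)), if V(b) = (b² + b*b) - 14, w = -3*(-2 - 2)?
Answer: -144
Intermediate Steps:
w = 12 (w = -3*(-4) = 12)
V(b) = -14 + 2*b² (V(b) = (b² + b²) - 14 = 2*b² - 14 = -14 + 2*b²)
w*V(o(-1)) = 12*(-14 + 2*(-1)²) = 12*(-14 + 2*1) = 12*(-14 + 2) = 12*(-12) = -144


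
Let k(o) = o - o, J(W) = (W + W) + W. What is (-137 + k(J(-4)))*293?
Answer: -40141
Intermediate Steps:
J(W) = 3*W (J(W) = 2*W + W = 3*W)
k(o) = 0
(-137 + k(J(-4)))*293 = (-137 + 0)*293 = -137*293 = -40141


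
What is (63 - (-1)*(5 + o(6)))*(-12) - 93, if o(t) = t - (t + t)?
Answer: -837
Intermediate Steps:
o(t) = -t (o(t) = t - 2*t = -t)
(63 - (-1)*(5 + o(6)))*(-12) - 93 = (63 - (-1)*(5 - 1*6))*(-12) - 93 = (63 - (-1)*(5 - 6))*(-12) - 93 = (63 - (-1)*(-1))*(-12) - 93 = (63 - 1*1)*(-12) - 93 = (63 - 1)*(-12) - 93 = 62*(-12) - 93 = -744 - 93 = -837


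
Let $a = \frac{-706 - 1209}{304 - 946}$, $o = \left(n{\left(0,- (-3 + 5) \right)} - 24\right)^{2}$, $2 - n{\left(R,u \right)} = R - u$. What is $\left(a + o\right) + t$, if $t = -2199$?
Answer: $- \frac{1040051}{642} \approx -1620.0$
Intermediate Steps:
$n{\left(R,u \right)} = 2 + u - R$ ($n{\left(R,u \right)} = 2 - \left(R - u\right) = 2 + u - R$)
$o = 576$ ($o = \left(\left(2 - \left(-3 + 5\right) - 0\right) - 24\right)^{2} = \left(\left(2 - 2 + 0\right) - 24\right)^{2} = \left(0 - 24\right)^{2} = \left(-24\right)^{2} = 576$)
$a = \frac{1915}{642}$ ($a = - \frac{1915}{-642} = \left(-1915\right) \left(- \frac{1}{642}\right) = \frac{1915}{642} \approx 2.9829$)
$\left(a + o\right) + t = \left(\frac{1915}{642} + 576\right) - 2199 = \frac{371707}{642} - 2199 = - \frac{1040051}{642}$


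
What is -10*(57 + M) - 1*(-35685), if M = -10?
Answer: 35215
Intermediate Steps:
-10*(57 + M) - 1*(-35685) = -10*(57 - 10) - 1*(-35685) = -10*47 + 35685 = -470 + 35685 = 35215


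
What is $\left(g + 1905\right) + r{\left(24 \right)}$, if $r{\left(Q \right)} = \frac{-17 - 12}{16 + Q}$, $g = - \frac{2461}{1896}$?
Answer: $\frac{9020111}{4740} \approx 1903.0$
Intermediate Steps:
$g = - \frac{2461}{1896}$ ($g = \left(-2461\right) \frac{1}{1896} = - \frac{2461}{1896} \approx -1.298$)
$r{\left(Q \right)} = - \frac{29}{16 + Q}$
$\left(g + 1905\right) + r{\left(24 \right)} = \left(- \frac{2461}{1896} + 1905\right) - \frac{29}{16 + 24} = \frac{3609419}{1896} - \frac{29}{40} = \frac{9020111}{4740}$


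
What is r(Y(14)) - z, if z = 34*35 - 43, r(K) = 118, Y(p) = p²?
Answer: -1029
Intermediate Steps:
z = 1147 (z = 1190 - 43 = 1147)
r(Y(14)) - z = 118 - 1*1147 = 118 - 1147 = -1029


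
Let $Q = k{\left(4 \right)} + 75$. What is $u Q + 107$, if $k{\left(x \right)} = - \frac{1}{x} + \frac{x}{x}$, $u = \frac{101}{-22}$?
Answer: $- \frac{21187}{88} \approx -240.76$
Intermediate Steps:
$u = - \frac{101}{22}$ ($u = 101 \left(- \frac{1}{22}\right) = - \frac{101}{22} \approx -4.5909$)
$k{\left(x \right)} = 1 - \frac{1}{x}$ ($k{\left(x \right)} = - \frac{1}{x} + 1 = 1 - \frac{1}{x}$)
$Q = \frac{303}{4}$ ($Q = \frac{-1 + 4}{4} + 75 = \frac{1}{4} \cdot 3 + 75 = \frac{3}{4} + 75 = \frac{303}{4} \approx 75.75$)
$u Q + 107 = \left(- \frac{101}{22}\right) \frac{303}{4} + 107 = - \frac{30603}{88} + 107 = - \frac{21187}{88}$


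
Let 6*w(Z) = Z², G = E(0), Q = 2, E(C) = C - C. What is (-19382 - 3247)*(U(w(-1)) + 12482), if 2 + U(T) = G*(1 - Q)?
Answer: -282409920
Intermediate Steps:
E(C) = 0
G = 0
w(Z) = Z²/6
U(T) = -2 (U(T) = -2 + 0*(1 - 1*2) = -2 + 0*(1 - 2) = -2 + 0*(-1) = -2 + 0 = -2)
(-19382 - 3247)*(U(w(-1)) + 12482) = (-19382 - 3247)*(-2 + 12482) = -22629*12480 = -282409920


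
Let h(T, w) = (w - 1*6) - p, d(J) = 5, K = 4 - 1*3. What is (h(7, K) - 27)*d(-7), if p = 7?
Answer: -195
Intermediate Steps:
K = 1 (K = 4 - 3 = 1)
h(T, w) = -13 + w (h(T, w) = (w - 1*6) - 1*7 = (w - 6) - 7 = (-6 + w) - 7 = -13 + w)
(h(7, K) - 27)*d(-7) = ((-13 + 1) - 27)*5 = (-12 - 27)*5 = -39*5 = -195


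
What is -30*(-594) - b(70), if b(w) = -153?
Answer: 17973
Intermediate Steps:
-30*(-594) - b(70) = -30*(-594) - 1*(-153) = 17820 + 153 = 17973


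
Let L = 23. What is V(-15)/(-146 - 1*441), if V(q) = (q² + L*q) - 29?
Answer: 149/587 ≈ 0.25383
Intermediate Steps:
V(q) = -29 + q² + 23*q (V(q) = (q² + 23*q) - 29 = -29 + q² + 23*q)
V(-15)/(-146 - 1*441) = (-29 + (-15)² + 23*(-15))/(-146 - 1*441) = (-29 + 225 - 345)/(-146 - 441) = -149/(-587) = -149*(-1/587) = 149/587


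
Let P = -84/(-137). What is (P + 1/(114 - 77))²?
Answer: 10530025/25694761 ≈ 0.40981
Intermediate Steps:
P = 84/137 (P = -84*(-1/137) = 84/137 ≈ 0.61314)
(P + 1/(114 - 77))² = (84/137 + 1/(114 - 77))² = (84/137 + 1/37)² = (3245/5069)² = 10530025/25694761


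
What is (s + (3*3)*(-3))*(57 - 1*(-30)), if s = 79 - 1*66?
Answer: -1218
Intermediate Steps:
s = 13 (s = 79 - 66 = 13)
(s + (3*3)*(-3))*(57 - 1*(-30)) = (13 + (3*3)*(-3))*(57 - 1*(-30)) = (13 + 9*(-3))*(57 + 30) = (13 - 27)*87 = -14*87 = -1218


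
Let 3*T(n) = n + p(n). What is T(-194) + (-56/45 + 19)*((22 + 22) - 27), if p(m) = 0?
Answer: 10673/45 ≈ 237.18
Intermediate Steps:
T(n) = n/3 (T(n) = (n + 0)/3 = n/3)
T(-194) + (-56/45 + 19)*((22 + 22) - 27) = (⅓)*(-194) + (-56/45 + 19)*((22 + 22) - 27) = -194/3 + (-56*1/45 + 19)*(44 - 27) = -194/3 + (-56/45 + 19)*17 = -194/3 + (799/45)*17 = -194/3 + 13583/45 = 10673/45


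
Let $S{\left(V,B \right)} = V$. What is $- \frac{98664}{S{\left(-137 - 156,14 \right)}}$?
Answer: $\frac{98664}{293} \approx 336.74$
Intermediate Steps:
$- \frac{98664}{S{\left(-137 - 156,14 \right)}} = - \frac{98664}{-137 - 156} = - \frac{98664}{-293} = \left(-98664\right) \left(- \frac{1}{293}\right) = \frac{98664}{293}$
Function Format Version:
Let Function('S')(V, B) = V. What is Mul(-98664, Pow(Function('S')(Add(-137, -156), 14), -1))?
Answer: Rational(98664, 293) ≈ 336.74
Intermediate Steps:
Mul(-98664, Pow(Function('S')(Add(-137, -156), 14), -1)) = Mul(-98664, Pow(Add(-137, -156), -1)) = Mul(-98664, Pow(-293, -1)) = Mul(-98664, Rational(-1, 293)) = Rational(98664, 293)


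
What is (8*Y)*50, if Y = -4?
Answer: -1600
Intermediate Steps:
(8*Y)*50 = (8*(-4))*50 = -32*50 = -1600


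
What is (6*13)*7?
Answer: 546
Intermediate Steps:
(6*13)*7 = 78*7 = 546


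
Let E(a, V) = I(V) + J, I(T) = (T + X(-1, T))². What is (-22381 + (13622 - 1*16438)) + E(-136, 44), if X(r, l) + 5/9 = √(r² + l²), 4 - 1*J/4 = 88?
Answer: -1758395/81 + 782*√1937/9 ≈ -17884.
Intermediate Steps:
J = -336 (J = 16 - 4*88 = 16 - 352 = -336)
X(r, l) = -5/9 + √(l² + r²) (X(r, l) = -5/9 + √(r² + l²) = -5/9 + √(l² + r²))
I(T) = (-5/9 + T + √(1 + T²))² (I(T) = (T + (-5/9 + √(T² + (-1)²)))² = (T + (-5/9 + √(T² + 1)))² = (T + (-5/9 + √(1 + T²)))² = (-5/9 + T + √(1 + T²))²)
E(a, V) = -336 + (-5 + 9*V + 9*√(1 + V²))²/81 (E(a, V) = (-5 + 9*V + 9*√(1 + V²))²/81 - 336 = -336 + (-5 + 9*V + 9*√(1 + V²))²/81)
(-22381 + (13622 - 1*16438)) + E(-136, 44) = (-22381 + (13622 - 1*16438)) + (-336 + (-5 + 9*44 + 9*√(1 + 44²))²/81) = (-22381 + (13622 - 16438)) + (-336 + (-5 + 396 + 9*√(1 + 1936))²/81) = (-22381 - 2816) + (-336 + (-5 + 396 + 9*√1937)²/81) = -25197 + (-336 + (391 + 9*√1937)²/81) = -25533 + (391 + 9*√1937)²/81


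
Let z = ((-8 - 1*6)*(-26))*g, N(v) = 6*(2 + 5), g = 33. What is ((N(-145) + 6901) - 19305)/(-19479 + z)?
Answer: 12362/7467 ≈ 1.6556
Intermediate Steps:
N(v) = 42 (N(v) = 6*7 = 42)
z = 12012 (z = ((-8 - 1*6)*(-26))*33 = ((-8 - 6)*(-26))*33 = -14*(-26)*33 = 364*33 = 12012)
((N(-145) + 6901) - 19305)/(-19479 + z) = ((42 + 6901) - 19305)/(-19479 + 12012) = (6943 - 19305)/(-7467) = -12362*(-1/7467) = 12362/7467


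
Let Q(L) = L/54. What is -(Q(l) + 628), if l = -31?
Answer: -33881/54 ≈ -627.43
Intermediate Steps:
Q(L) = L/54 (Q(L) = L*(1/54) = L/54)
-(Q(l) + 628) = -((1/54)*(-31) + 628) = -(-31/54 + 628) = -1*33881/54 = -33881/54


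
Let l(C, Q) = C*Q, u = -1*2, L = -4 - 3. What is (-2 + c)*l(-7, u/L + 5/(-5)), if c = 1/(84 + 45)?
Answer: -1285/129 ≈ -9.9612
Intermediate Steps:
c = 1/129 ≈ 0.0077519
L = -7
u = -2
(-2 + c)*l(-7, u/L + 5/(-5)) = (-2 + 1/129)*(-7*(-2/(-7) + 5/(-5))) = -(-1799)*(-2*(-⅐) + 5*(-⅕))/129 = -(-1799)*(2/7 - 1)/129 = -(-1799)*(-5)/(129*7) = -257/129*5 = -1285/129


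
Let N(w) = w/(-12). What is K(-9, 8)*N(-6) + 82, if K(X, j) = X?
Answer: 155/2 ≈ 77.500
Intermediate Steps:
N(w) = -w/12 (N(w) = w*(-1/12) = -w/12)
K(-9, 8)*N(-6) + 82 = -(-3)*(-6)/4 + 82 = -9*½ + 82 = -9/2 + 82 = 155/2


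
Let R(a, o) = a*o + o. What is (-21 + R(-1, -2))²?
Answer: 441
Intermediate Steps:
R(a, o) = o + a*o
(-21 + R(-1, -2))² = (-21 - 2*(1 - 1))² = (-21 - 2*0)² = (-21 + 0)² = (-21)² = 441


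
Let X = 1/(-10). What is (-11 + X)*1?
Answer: -111/10 ≈ -11.100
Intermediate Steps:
X = -⅒ ≈ -0.10000
(-11 + X)*1 = (-11 - ⅒)*1 = -111/10*1 = -111/10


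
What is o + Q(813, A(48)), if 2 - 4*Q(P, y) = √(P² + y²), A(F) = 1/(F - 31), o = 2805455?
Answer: 5610911/2 - √191020042/68 ≈ 2.8053e+6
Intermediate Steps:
A(F) = 1/(-31 + F)
Q(P, y) = ½ - √(P² + y²)/4
o + Q(813, A(48)) = 2805455 + (½ - √(813² + (1/(-31 + 48))²)/4) = 2805455 + (½ - √(660969 + (1/17)²)/4) = 2805455 + (½ - √(660969 + 1/289)/4) = 2805455 + (½ - √191020042/68) = 5610911/2 - √191020042/68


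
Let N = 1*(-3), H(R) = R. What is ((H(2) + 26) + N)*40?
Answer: 1000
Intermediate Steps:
N = -3
((H(2) + 26) + N)*40 = ((2 + 26) - 3)*40 = (28 - 3)*40 = 25*40 = 1000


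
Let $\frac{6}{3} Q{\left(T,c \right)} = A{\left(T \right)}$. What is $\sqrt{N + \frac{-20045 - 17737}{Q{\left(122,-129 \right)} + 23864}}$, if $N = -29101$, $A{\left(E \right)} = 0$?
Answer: $\frac{i \sqrt{1035852784609}}{5966} \approx 170.59 i$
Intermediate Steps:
$Q{\left(T,c \right)} = 0$ ($Q{\left(T,c \right)} = \frac{1}{2} \cdot 0 = 0$)
$\sqrt{N + \frac{-20045 - 17737}{Q{\left(122,-129 \right)} + 23864}} = \sqrt{-29101 + \frac{-20045 - 17737}{0 + 23864}} = \sqrt{-29101 - \frac{37782}{23864}} = \sqrt{-29101 - \frac{18891}{11932}} = \sqrt{- \frac{347252023}{11932}} = \frac{i \sqrt{1035852784609}}{5966}$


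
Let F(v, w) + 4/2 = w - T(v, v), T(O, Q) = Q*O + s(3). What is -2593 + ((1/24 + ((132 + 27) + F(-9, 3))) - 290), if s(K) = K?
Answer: -67367/24 ≈ -2807.0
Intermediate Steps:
T(O, Q) = 3 + O*Q (T(O, Q) = Q*O + 3 = O*Q + 3 = 3 + O*Q)
F(v, w) = -5 + w - v² (F(v, w) = -2 + (w - (3 + v*v)) = -2 + (w - (3 + v²)) = -2 + (w + (-3 - v²)) = -2 + (-3 + w - v²) = -5 + w - v²)
-2593 + ((1/24 + ((132 + 27) + F(-9, 3))) - 290) = -2593 + ((1/24 + ((132 + 27) + (-5 + 3 - 1*(-9)²))) - 290) = -2593 + ((1/24 + (159 + (-5 + 3 - 1*81))) - 290) = -2593 + ((1/24 + (159 + (-5 + 3 - 81))) - 290) = -2593 + ((1/24 + (159 - 83)) - 290) = -2593 + ((1/24 + 76) - 290) = -2593 + (1825/24 - 290) = -2593 - 5135/24 = -67367/24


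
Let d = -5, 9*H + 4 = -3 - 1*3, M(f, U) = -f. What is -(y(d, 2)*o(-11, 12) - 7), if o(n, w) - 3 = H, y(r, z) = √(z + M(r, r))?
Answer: 7 - 17*√7/9 ≈ 2.0025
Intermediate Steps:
H = -10/9 (H = -4/9 + (-3 - 1*3)/9 = -4/9 + (-3 - 3)/9 = -4/9 + (⅑)*(-6) = -4/9 - ⅔ = -10/9 ≈ -1.1111)
y(r, z) = √(z - r)
o(n, w) = 17/9 (o(n, w) = 3 - 10/9 = 17/9)
-(y(d, 2)*o(-11, 12) - 7) = -(√(2 - 1*(-5))*(17/9) - 7) = -(√(2 + 5)*(17/9) - 7) = -(√7*(17/9) - 7) = -(17*√7/9 - 7) = -(-7 + 17*√7/9) = 7 - 17*√7/9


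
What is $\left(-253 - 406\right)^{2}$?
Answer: $434281$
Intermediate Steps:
$\left(-253 - 406\right)^{2} = \left(-659\right)^{2} = 434281$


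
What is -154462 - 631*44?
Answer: -182226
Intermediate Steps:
-154462 - 631*44 = -154462 - 1*27764 = -154462 - 27764 = -182226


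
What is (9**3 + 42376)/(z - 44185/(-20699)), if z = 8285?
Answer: 178446079/34307080 ≈ 5.2014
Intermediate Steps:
(9**3 + 42376)/(z - 44185/(-20699)) = (9**3 + 42376)/(8285 - 44185/(-20699)) = (729 + 42376)/(8285 - 44185*(-1/20699)) = 43105/(8285 + 44185/20699) = 43105/(171535400/20699) = 43105*(20699/171535400) = 178446079/34307080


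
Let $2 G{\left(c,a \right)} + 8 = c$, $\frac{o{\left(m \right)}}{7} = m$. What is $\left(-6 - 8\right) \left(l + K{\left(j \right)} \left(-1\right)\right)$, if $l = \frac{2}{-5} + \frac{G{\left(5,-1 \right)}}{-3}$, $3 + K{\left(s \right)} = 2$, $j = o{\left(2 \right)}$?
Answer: $- \frac{77}{5} \approx -15.4$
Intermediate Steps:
$o{\left(m \right)} = 7 m$
$j = 14$ ($j = 7 \cdot 2 = 14$)
$K{\left(s \right)} = -1$ ($K{\left(s \right)} = -3 + 2 = -1$)
$G{\left(c,a \right)} = -4 + \frac{c}{2}$
$l = \frac{1}{10}$ ($l = \frac{2}{-5} + \frac{-4 + \frac{1}{2} \cdot 5}{-3} = 2 \left(- \frac{1}{5}\right) + \left(-4 + \frac{5}{2}\right) \left(- \frac{1}{3}\right) = - \frac{2}{5} - - \frac{1}{2} = - \frac{2}{5} + \frac{1}{2} = \frac{1}{10} \approx 0.1$)
$\left(-6 - 8\right) \left(l + K{\left(j \right)} \left(-1\right)\right) = \left(-6 - 8\right) \left(\frac{1}{10} - -1\right) = \left(-6 - 8\right) \left(\frac{1}{10} + 1\right) = \left(-14\right) \frac{11}{10} = - \frac{77}{5}$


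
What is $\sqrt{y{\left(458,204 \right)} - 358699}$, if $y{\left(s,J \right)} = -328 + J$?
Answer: $i \sqrt{358823} \approx 599.02 i$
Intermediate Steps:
$\sqrt{y{\left(458,204 \right)} - 358699} = \sqrt{\left(-328 + 204\right) - 358699} = \sqrt{-124 - 358699} = \sqrt{-358823} = i \sqrt{358823}$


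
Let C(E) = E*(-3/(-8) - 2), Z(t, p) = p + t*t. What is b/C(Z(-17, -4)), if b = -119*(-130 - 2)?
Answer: -41888/1235 ≈ -33.917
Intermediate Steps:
Z(t, p) = p + t**2
C(E) = -13*E/8 (C(E) = E*(-3*(-1/8) - 2) = E*(3/8 - 2) = E*(-13/8) = -13*E/8)
b = 15708 (b = -119*(-132) = 15708)
b/C(Z(-17, -4)) = 15708/((-13*(-4 + (-17)**2)/8)) = 15708/((-13*(-4 + 289)/8)) = 15708/((-13/8*285)) = 15708/(-3705/8) = 15708*(-8/3705) = -41888/1235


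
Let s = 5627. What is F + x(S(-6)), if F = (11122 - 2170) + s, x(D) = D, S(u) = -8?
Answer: 14571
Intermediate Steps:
F = 14579 (F = (11122 - 2170) + 5627 = 8952 + 5627 = 14579)
F + x(S(-6)) = 14579 - 8 = 14571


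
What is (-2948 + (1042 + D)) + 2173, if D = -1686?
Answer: -1419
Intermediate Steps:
(-2948 + (1042 + D)) + 2173 = (-2948 + (1042 - 1686)) + 2173 = (-2948 - 644) + 2173 = -3592 + 2173 = -1419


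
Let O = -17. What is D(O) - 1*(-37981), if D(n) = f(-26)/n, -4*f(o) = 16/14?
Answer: 4519741/119 ≈ 37981.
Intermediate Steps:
f(o) = -2/7 (f(o) = -4/14 = -¼*8/7 = -2/7)
D(n) = -2/(7*n)
D(O) - 1*(-37981) = -2/7/(-17) - 1*(-37981) = -2/7*(-1/17) + 37981 = 2/119 + 37981 = 4519741/119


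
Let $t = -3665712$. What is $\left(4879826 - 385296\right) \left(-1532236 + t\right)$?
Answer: $-23362333224440$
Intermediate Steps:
$\left(4879826 - 385296\right) \left(-1532236 + t\right) = \left(4879826 - 385296\right) \left(-1532236 - 3665712\right) = 4494530 \left(-5197948\right) = -23362333224440$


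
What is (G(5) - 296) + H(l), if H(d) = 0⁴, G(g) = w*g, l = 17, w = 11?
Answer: -241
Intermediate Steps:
G(g) = 11*g
H(d) = 0
(G(5) - 296) + H(l) = (11*5 - 296) + 0 = (55 - 296) + 0 = -241 + 0 = -241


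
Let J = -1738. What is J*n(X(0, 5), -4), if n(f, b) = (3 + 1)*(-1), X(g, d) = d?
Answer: 6952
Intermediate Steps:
n(f, b) = -4 (n(f, b) = 4*(-1) = -4)
J*n(X(0, 5), -4) = -1738*(-4) = 6952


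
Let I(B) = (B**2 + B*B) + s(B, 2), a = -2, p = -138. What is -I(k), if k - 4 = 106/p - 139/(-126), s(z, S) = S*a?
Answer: -141032161/4199202 ≈ -33.585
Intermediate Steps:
s(z, S) = -2*S (s(z, S) = S*(-2) = -2*S)
k = 12563/2898 (k = 4 + (106/(-138) - 139/(-126)) = 4 + (106*(-1/138) - 139*(-1/126)) = 4 + (-53/69 + 139/126) = 4 + 971/2898 = 12563/2898 ≈ 4.3351)
I(B) = -4 + 2*B**2 (I(B) = (B**2 + B*B) - 2*2 = (B**2 + B**2) - 4 = 2*B**2 - 4 = -4 + 2*B**2)
-I(k) = -(-4 + 2*(12563/2898)**2) = -(-4 + 2*(157828969/8398404)) = -(-4 + 157828969/4199202) = -1*141032161/4199202 = -141032161/4199202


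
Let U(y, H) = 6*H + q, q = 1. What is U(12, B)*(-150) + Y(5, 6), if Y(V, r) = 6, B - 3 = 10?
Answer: -11844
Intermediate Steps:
B = 13 (B = 3 + 10 = 13)
U(y, H) = 1 + 6*H (U(y, H) = 6*H + 1 = 1 + 6*H)
U(12, B)*(-150) + Y(5, 6) = (1 + 6*13)*(-150) + 6 = (1 + 78)*(-150) + 6 = 79*(-150) + 6 = -11850 + 6 = -11844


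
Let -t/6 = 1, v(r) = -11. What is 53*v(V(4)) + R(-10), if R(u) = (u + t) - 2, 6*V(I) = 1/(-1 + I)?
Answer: -601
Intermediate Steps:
V(I) = 1/(6*(-1 + I))
t = -6 (t = -6*1 = -6)
R(u) = -8 + u (R(u) = (u - 6) - 2 = (-6 + u) - 2 = -8 + u)
53*v(V(4)) + R(-10) = 53*(-11) + (-8 - 10) = -583 - 18 = -601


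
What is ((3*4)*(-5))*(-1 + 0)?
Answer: 60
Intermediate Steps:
((3*4)*(-5))*(-1 + 0) = (12*(-5))*(-1) = -60*(-1) = 60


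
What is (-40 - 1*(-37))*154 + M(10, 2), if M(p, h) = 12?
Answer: -450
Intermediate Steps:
(-40 - 1*(-37))*154 + M(10, 2) = (-40 - 1*(-37))*154 + 12 = (-40 + 37)*154 + 12 = -3*154 + 12 = -462 + 12 = -450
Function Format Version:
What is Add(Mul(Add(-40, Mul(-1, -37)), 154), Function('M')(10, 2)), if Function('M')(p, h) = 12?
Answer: -450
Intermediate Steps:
Add(Mul(Add(-40, Mul(-1, -37)), 154), Function('M')(10, 2)) = Add(Mul(Add(-40, Mul(-1, -37)), 154), 12) = Add(Mul(Add(-40, 37), 154), 12) = Add(Mul(-3, 154), 12) = Add(-462, 12) = -450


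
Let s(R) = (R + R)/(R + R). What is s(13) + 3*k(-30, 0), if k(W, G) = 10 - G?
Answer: 31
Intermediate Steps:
s(R) = 1 (s(R) = (2*R)/((2*R)) = (2*R)*(1/(2*R)) = 1)
s(13) + 3*k(-30, 0) = 1 + 3*(10 - 1*0) = 1 + 3*(10 + 0) = 1 + 3*10 = 1 + 30 = 31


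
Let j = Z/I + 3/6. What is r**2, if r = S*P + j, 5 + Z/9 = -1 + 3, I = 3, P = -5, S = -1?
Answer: 49/4 ≈ 12.250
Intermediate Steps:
Z = -27 (Z = -45 + 9*(-1 + 3) = -45 + 9*2 = -45 + 18 = -27)
j = -17/2 (j = -27/3 + 3/6 = -27*1/3 + 3*(1/6) = -9 + 1/2 = -17/2 ≈ -8.5000)
r = -7/2 (r = -1*(-5) - 17/2 = 5 - 17/2 = -7/2 ≈ -3.5000)
r**2 = (-7/2)**2 = 49/4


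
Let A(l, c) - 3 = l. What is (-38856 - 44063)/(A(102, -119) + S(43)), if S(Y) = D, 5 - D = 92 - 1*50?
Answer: -82919/68 ≈ -1219.4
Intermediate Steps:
A(l, c) = 3 + l
D = -37 (D = 5 - (92 - 1*50) = 5 - (92 - 50) = 5 - 1*42 = 5 - 42 = -37)
S(Y) = -37
(-38856 - 44063)/(A(102, -119) + S(43)) = (-38856 - 44063)/((3 + 102) - 37) = -82919/(105 - 37) = -82919/68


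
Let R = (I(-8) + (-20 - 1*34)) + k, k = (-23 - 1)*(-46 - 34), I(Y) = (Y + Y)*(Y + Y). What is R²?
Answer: 4502884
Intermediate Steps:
I(Y) = 4*Y² (I(Y) = (2*Y)*(2*Y) = 4*Y²)
k = 1920 (k = -24*(-80) = 1920)
R = 2122 (R = (4*(-8)² + (-20 - 1*34)) + 1920 = (4*64 + (-20 - 34)) + 1920 = (256 - 54) + 1920 = 202 + 1920 = 2122)
R² = 2122² = 4502884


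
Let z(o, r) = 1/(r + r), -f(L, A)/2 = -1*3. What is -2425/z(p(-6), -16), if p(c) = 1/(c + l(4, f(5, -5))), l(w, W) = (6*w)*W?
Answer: 77600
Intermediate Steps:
f(L, A) = 6 (f(L, A) = -(-2)*3 = -2*(-3) = 6)
l(w, W) = 6*W*w
p(c) = 1/(144 + c) (p(c) = 1/(c + 6*6*4) = 1/(c + 144) = 1/(144 + c))
z(o, r) = 1/(2*r)
-2425/z(p(-6), -16) = -2425/((½)/(-16)) = -2425/((½)*(-1/16)) = -2425/(-1/32) = -2425*(-32) = 77600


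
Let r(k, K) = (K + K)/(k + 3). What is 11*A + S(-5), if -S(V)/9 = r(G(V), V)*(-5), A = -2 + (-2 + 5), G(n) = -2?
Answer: -439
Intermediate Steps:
A = 1 (A = -2 + 3 = 1)
r(k, K) = 2*K/(3 + k) (r(k, K) = (2*K)/(3 + k) = 2*K/(3 + k))
S(V) = 90*V (S(V) = -9*2*V/(3 - 2)*(-5) = -9*2*V/1*(-5) = -9*2*V*1*(-5) = -9*2*V*(-5) = -(-90)*V = 90*V)
11*A + S(-5) = 11*1 + 90*(-5) = 11 - 450 = -439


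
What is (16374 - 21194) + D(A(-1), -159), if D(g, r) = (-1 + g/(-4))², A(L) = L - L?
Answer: -4819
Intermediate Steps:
A(L) = 0
D(g, r) = (-1 - g/4)² (D(g, r) = (-1 + g*(-¼))² = (-1 - g/4)²)
(16374 - 21194) + D(A(-1), -159) = (16374 - 21194) + (4 + 0)²/16 = -4820 + (1/16)*4² = -4820 + (1/16)*16 = -4820 + 1 = -4819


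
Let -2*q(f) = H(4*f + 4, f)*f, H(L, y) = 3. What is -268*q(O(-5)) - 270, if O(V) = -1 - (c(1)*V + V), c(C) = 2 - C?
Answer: 3348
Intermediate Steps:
O(V) = -1 - 2*V (O(V) = -1 - ((2 - 1*1)*V + V) = -1 - ((2 - 1)*V + V) = -1 - (1*V + V) = -1 - (V + V) = -1 - 2*V)
q(f) = -3*f/2
-268*q(O(-5)) - 270 = -(-402)*(-1 - 2*(-5)) - 270 = -(-402)*(-1 + 10) - 270 = -(-402)*9 - 270 = -268*(-27/2) - 270 = 3618 - 270 = 3348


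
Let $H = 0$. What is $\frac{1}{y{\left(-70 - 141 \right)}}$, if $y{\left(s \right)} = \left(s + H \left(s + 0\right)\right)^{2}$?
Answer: $\frac{1}{44521} \approx 2.2461 \cdot 10^{-5}$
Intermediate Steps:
$y{\left(s \right)} = s^{2}$ ($y{\left(s \right)} = \left(s + 0 \left(s + 0\right)\right)^{2} = \left(s + 0 s\right)^{2} = \left(s + 0\right)^{2} = s^{2}$)
$\frac{1}{y{\left(-70 - 141 \right)}} = \frac{1}{\left(-70 - 141\right)^{2}} = \frac{1}{\left(-211\right)^{2}} = \frac{1}{44521}$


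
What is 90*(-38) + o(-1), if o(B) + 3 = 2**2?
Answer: -3419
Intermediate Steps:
o(B) = 1 (o(B) = -3 + 2**2 = -3 + 4 = 1)
90*(-38) + o(-1) = 90*(-38) + 1 = -3420 + 1 = -3419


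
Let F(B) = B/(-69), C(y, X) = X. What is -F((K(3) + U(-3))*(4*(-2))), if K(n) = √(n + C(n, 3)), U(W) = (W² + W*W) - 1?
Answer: -136/69 - 8*√6/69 ≈ -2.2550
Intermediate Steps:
U(W) = -1 + 2*W² (U(W) = (W² + W²) - 1 = 2*W² - 1 = -1 + 2*W²)
K(n) = √(3 + n) (K(n) = √(n + 3) = √(3 + n))
F(B) = -B/69 (F(B) = B*(-1/69) = -B/69)
-F((K(3) + U(-3))*(4*(-2))) = -(-1)*(√(3 + 3) + (-1 + 2*(-3)²))*(4*(-2))/69 = -(-1)*(√6 + (-1 + 2*9))*(-8)/69 = -(-1)*(√6 + (-1 + 18))*(-8)/69 = -(-1)*(√6 + 17)*(-8)/69 = -(-1)*(17 + √6)*(-8)/69 = -(-1)*(-136 - 8*√6)/69 = -(136/69 + 8*√6/69) = -136/69 - 8*√6/69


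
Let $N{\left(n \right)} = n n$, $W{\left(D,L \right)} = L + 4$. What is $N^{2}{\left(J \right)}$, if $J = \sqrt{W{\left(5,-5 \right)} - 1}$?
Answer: $4$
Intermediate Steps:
$W{\left(D,L \right)} = 4 + L$
$J = i \sqrt{2}$ ($J = \sqrt{\left(4 - 5\right) - 1} = \sqrt{-1 + \left(-2 + 1\right)} = \sqrt{-1 - 1} = \sqrt{-2} = i \sqrt{2} \approx 1.4142 i$)
$N{\left(n \right)} = n^{2}$
$N^{2}{\left(J \right)} = \left(\left(i \sqrt{2}\right)^{2}\right)^{2} = \left(-2\right)^{2} = 4$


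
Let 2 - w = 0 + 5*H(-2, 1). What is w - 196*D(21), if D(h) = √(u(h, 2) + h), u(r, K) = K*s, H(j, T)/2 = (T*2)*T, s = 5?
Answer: -18 - 196*√31 ≈ -1109.3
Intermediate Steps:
H(j, T) = 4*T² (H(j, T) = 2*((T*2)*T) = 2*((2*T)*T) = 2*(2*T²) = 4*T²)
u(r, K) = 5*K (u(r, K) = K*5 = 5*K)
D(h) = √(10 + h) (D(h) = √(5*2 + h) = √(10 + h))
w = -18 (w = 2 - (0 + 5*(4*1²)) = 2 - (0 + 5*(4*1)) = 2 - (0 + 5*4) = 2 - (0 + 20) = 2 - 1*20 = 2 - 20 = -18)
w - 196*D(21) = -18 - 196*√(10 + 21) = -18 - 196*√31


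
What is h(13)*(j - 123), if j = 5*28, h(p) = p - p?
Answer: 0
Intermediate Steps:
h(p) = 0
j = 140
h(13)*(j - 123) = 0*(140 - 123) = 0*17 = 0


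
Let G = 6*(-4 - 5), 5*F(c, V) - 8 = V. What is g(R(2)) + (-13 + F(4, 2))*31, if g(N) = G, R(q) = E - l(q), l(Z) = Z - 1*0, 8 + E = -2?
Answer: -395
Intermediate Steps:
E = -10 (E = -8 - 2 = -10)
F(c, V) = 8/5 + V/5
l(Z) = Z (l(Z) = Z + 0 = Z)
G = -54 (G = 6*(-9) = -54)
R(q) = -10 - q
g(N) = -54
g(R(2)) + (-13 + F(4, 2))*31 = -54 + (-13 + (8/5 + (1/5)*2))*31 = -54 + (-13 + (8/5 + 2/5))*31 = -54 + (-13 + 2)*31 = -54 - 11*31 = -54 - 341 = -395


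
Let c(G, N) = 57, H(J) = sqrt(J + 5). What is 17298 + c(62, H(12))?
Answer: 17355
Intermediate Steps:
H(J) = sqrt(5 + J)
17298 + c(62, H(12)) = 17298 + 57 = 17355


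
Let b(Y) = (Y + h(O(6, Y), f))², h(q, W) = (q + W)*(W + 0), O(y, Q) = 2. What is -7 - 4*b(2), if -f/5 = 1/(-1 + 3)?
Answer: -197/4 ≈ -49.250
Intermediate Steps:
f = -5/2 (f = -5/(-1 + 3) = -5/2 ≈ -2.5000)
h(q, W) = W*(W + q) (h(q, W) = (W + q)*W = W*(W + q))
b(Y) = (5/4 + Y)² (b(Y) = (Y - 5*(-5/2 + 2)/2)² = (Y - 5/2*(-½))² = (Y + 5/4)² = (5/4 + Y)²)
-7 - 4*b(2) = -7 - (5 + 4*2)²/4 = -7 - (5 + 8)²/4 = -7 - 13²/4 = -7 - 169/4 = -197/4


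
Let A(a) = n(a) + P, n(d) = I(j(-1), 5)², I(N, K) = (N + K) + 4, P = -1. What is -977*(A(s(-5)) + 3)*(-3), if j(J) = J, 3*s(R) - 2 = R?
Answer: 193446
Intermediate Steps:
s(R) = ⅔ + R/3
I(N, K) = 4 + K + N (I(N, K) = (K + N) + 4 = 4 + K + N)
n(d) = 64 (n(d) = (4 + 5 - 1)² = 8² = 64)
A(a) = 63 (A(a) = 64 - 1 = 63)
-977*(A(s(-5)) + 3)*(-3) = -977*(63 + 3)*(-3) = -64482*(-3) = -977*(-198) = 193446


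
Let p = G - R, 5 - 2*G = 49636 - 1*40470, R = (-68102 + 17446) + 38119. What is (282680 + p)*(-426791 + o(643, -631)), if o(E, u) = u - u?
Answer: -248082084943/2 ≈ -1.2404e+11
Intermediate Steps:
R = -12537 (R = -50656 + 38119 = -12537)
o(E, u) = 0
G = -9161/2 (G = 5/2 - (49636 - 1*40470)/2 = 5/2 - (49636 - 40470)/2 = 5/2 - ½*9166 = 5/2 - 4583 = -9161/2 ≈ -4580.5)
p = 15913/2 (p = -9161/2 - 1*(-12537) = -9161/2 + 12537 = 15913/2 ≈ 7956.5)
(282680 + p)*(-426791 + o(643, -631)) = (282680 + 15913/2)*(-426791 + 0) = (581273/2)*(-426791) = -248082084943/2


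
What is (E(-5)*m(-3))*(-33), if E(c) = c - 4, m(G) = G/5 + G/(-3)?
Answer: 594/5 ≈ 118.80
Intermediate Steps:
m(G) = -2*G/15 (m(G) = G*(⅕) + G*(-⅓) = G/5 - G/3 = -2*G/15)
E(c) = -4 + c
(E(-5)*m(-3))*(-33) = ((-4 - 5)*(-2/15*(-3)))*(-33) = -9*⅖*(-33) = -18/5*(-33) = 594/5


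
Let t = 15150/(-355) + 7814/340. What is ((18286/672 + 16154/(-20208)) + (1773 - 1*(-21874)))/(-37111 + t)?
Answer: -6736561019165/10565996343448 ≈ -0.63757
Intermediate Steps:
t = -237703/12070 (t = 15150*(-1/355) + 7814*(1/340) = -3030/71 + 3907/170 = -237703/12070 ≈ -19.694)
((18286/672 + 16154/(-20208)) + (1773 - 1*(-21874)))/(-37111 + t) = ((18286/672 + 16154/(-20208)) + (1773 - 1*(-21874)))/(-37111 - 237703/12070) = ((18286*(1/672) + 16154*(-1/20208)) + (1773 + 21874))/(-448167473/12070) = ((9143/336 - 8077/10104) + 23647)*(-12070/448167473) = (1245375/47152 + 23647)*(-12070/448167473) = (1116248719/47152)*(-12070/448167473) = -6736561019165/10565996343448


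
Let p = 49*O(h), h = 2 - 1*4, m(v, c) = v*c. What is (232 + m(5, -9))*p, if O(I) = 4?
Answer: 36652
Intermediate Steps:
m(v, c) = c*v
h = -2 (h = 2 - 4 = -2)
p = 196 (p = 49*4 = 196)
(232 + m(5, -9))*p = (232 - 9*5)*196 = (232 - 45)*196 = 187*196 = 36652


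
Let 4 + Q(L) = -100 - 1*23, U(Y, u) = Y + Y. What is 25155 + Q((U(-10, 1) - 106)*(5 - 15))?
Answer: 25028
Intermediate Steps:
U(Y, u) = 2*Y
Q(L) = -127 (Q(L) = -4 + (-100 - 1*23) = -4 + (-100 - 23) = -4 - 123 = -127)
25155 + Q((U(-10, 1) - 106)*(5 - 15)) = 25155 - 127 = 25028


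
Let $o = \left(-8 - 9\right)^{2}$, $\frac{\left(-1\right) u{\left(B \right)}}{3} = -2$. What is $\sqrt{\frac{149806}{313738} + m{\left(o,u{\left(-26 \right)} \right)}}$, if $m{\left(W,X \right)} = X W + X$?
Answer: $\frac{\sqrt{42829466658847}}{156869} \approx 41.719$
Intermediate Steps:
$u{\left(B \right)} = 6$ ($u{\left(B \right)} = \left(-3\right) \left(-2\right) = 6$)
$o = 289$ ($o = \left(-17\right)^{2} = 289$)
$m{\left(W,X \right)} = X + W X$ ($m{\left(W,X \right)} = W X + X = X + W X$)
$\sqrt{\frac{149806}{313738} + m{\left(o,u{\left(-26 \right)} \right)}} = \sqrt{\frac{149806}{313738} + 6 \left(1 + 289\right)} = \sqrt{149806 \cdot \frac{1}{313738} + 6 \cdot 290} = \sqrt{\frac{74903}{156869} + 1740} = \sqrt{\frac{273026963}{156869}} = \frac{\sqrt{42829466658847}}{156869}$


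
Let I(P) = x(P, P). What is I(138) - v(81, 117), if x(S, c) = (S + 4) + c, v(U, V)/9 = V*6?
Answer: -6038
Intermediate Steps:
v(U, V) = 54*V (v(U, V) = 9*(V*6) = 9*(6*V) = 54*V)
x(S, c) = 4 + S + c (x(S, c) = (4 + S) + c = 4 + S + c)
I(P) = 4 + 2*P (I(P) = 4 + P + P = 4 + 2*P)
I(138) - v(81, 117) = (4 + 2*138) - 54*117 = (4 + 276) - 1*6318 = 280 - 6318 = -6038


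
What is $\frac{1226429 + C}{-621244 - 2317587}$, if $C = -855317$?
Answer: $- \frac{53016}{419833} \approx -0.12628$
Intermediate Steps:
$\frac{1226429 + C}{-621244 - 2317587} = \frac{1226429 - 855317}{-621244 - 2317587} = \frac{371112}{-2938831} = 371112 \left(- \frac{1}{2938831}\right) = - \frac{53016}{419833}$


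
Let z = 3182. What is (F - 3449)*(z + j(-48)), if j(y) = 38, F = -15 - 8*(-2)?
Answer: -11102560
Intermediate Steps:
F = 1 (F = -15 + 16 = 1)
(F - 3449)*(z + j(-48)) = (1 - 3449)*(3182 + 38) = -3448*3220 = -11102560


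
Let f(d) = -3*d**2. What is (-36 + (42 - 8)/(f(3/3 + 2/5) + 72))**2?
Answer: 3440760964/2732409 ≈ 1259.2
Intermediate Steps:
(-36 + (42 - 8)/(f(3/3 + 2/5) + 72))**2 = (-36 + (42 - 8)/(-3*(3/3 + 2/5)**2 + 72))**2 = (-36 + 34/(-3*(3*(1/3) + 2*(1/5))**2 + 72))**2 = (-36 + 34/(-3*(1 + 2/5)**2 + 72))**2 = (-36 + 34/(-3*(7/5)**2 + 72))**2 = (-36 + 34/(-3*49/25 + 72))**2 = (-36 + 34/(-147/25 + 72))**2 = (-36 + 34/(1653/25))**2 = (-36 + 34*(25/1653))**2 = (-36 + 850/1653)**2 = (-58658/1653)**2 = 3440760964/2732409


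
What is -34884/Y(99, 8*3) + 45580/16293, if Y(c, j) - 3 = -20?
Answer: 33478816/16293 ≈ 2054.8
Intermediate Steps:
Y(c, j) = -17 (Y(c, j) = 3 - 20 = -17)
-34884/Y(99, 8*3) + 45580/16293 = -34884/(-17) + 45580/16293 = -34884*(-1/17) + 45580*(1/16293) = 2052 + 45580/16293 = 33478816/16293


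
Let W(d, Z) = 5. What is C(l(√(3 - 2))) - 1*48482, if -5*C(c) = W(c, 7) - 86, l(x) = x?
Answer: -242329/5 ≈ -48466.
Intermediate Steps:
C(c) = 81/5 (C(c) = -(5 - 86)/5 = -⅕*(-81) = 81/5)
C(l(√(3 - 2))) - 1*48482 = 81/5 - 1*48482 = 81/5 - 48482 = -242329/5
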